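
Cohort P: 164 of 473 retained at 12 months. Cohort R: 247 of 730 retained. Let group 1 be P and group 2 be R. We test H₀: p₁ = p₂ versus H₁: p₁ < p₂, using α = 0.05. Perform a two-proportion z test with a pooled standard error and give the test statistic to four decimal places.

p̂₁ = 164/473 ≈ 0.346723, p̂₂ = 247/730 ≈ 0.338356.
Pooled p̂ = (164+247)/(473+730) = 411/1203 = 0.341646.
SE = √(p̂(1−p̂)(1/n₁+1/n₂)) = √(0.341646·0.658354·0.00348403) = √(0.000783641) = 0.027994.
z = (0.346723 − 0.338356)/0.027994 = 0.008367/0.027994 = 0.2989.
p-value = P(Z < 0.299) ≈ 0.6175. With α = 0.05, fail to reject H₀.

z = 0.2989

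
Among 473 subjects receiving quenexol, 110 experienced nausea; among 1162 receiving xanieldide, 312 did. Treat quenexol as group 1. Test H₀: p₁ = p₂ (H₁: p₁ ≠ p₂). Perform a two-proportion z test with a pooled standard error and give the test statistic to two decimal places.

p̂₁ = 110/473 ≈ 0.23256, p̂₂ = 312/1162 ≈ 0.26850.
Pooled p̂ = (110+312)/(473+1162) = 422/1635 = 0.25810.
SE = √(0.191486 × 0.00297475) = 0.02387.
z = (0.23256 − 0.26850)/0.02387 = -0.03594/0.02387 = -1.51.
Two-sided p-value ≈ 2·Φ(−1.506) = 0.1321.

z = -1.51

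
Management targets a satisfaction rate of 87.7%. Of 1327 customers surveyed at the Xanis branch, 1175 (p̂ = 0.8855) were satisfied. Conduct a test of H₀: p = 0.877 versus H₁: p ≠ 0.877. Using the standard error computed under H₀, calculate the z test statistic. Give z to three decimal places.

p̂ = 1175/1327 = 0.88546.
Standard error under H₀: √(0.877×0.123/1327) = 0.00902.
z = (0.88546 − 0.877)/0.00902 = 0.00846/0.00902 = 0.938.

z = 0.938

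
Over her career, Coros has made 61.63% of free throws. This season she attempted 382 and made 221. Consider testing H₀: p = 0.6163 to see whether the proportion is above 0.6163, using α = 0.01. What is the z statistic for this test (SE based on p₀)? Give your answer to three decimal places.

z = -1.518

p̂ = 221/382 ≈ 0.57853.
Standard error under H₀: √(0.6163×0.3837/382) = 0.02488.
z = (0.57853 − 0.6163)/0.02488 = -0.03777/0.02488 = -1.518.
p-value = P(Z > -1.518) ≈ 0.9355. With α = 0.01, fail to reject H₀.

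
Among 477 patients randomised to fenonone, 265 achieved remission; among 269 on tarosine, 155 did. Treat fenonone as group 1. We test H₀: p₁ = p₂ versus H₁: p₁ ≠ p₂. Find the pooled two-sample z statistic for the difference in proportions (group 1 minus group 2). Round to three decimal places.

z = -0.546

p̂₁ = 265/477 = 0.55556, p̂₂ = 155/269 = 0.57621.
Pooled p̂ = (265+155)/(477+269) = 420/746 = 0.56300.
SE = √(0.246031 × 0.00581391) = 0.03782.
z = (0.55556 − 0.57621)/0.03782 = -0.02065/0.03782 = -0.546.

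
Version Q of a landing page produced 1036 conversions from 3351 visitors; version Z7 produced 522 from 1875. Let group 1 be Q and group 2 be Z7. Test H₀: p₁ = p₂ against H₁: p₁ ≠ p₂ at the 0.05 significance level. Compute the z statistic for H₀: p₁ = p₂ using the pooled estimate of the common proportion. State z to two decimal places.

z = 2.33

p̂₁ = 1036/3351 ≈ 0.3092, p̂₂ = 522/1875 ≈ 0.2784.
Pooled p̂ = (1036+522)/(3351+1875) = 1558/5226 = 0.2981.
SE = √(p̂(1−p̂)(1/n₁+1/n₂)) = √(0.2981·0.7019·0.000831752) = √(0.000174041) = 0.0132.
z = (0.3092 − 0.2784)/0.0132 = 0.0308/0.0132 = 2.33.
p-value = 2·P(Z > 2.332) ≈ 0.0197. With α = 0.05, reject H₀.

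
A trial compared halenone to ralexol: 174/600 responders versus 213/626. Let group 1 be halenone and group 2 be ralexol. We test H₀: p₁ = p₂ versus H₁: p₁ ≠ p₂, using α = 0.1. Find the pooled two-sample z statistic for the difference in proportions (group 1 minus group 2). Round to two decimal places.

p̂₁ = 174/600 ≈ 0.2900, p̂₂ = 213/626 ≈ 0.3403.
Pooled p̂ = (174+213)/(600+626) = 387/1226 = 0.3157.
SE = √(0.216019 × 0.00326411) = 0.0266.
z = (0.2900 − 0.3403)/0.0266 = -0.0503/0.0266 = -1.89.
p-value = 2·P(Z > 1.893) ≈ 0.0584; since p < α = 0.1, reject H₀.

z = -1.89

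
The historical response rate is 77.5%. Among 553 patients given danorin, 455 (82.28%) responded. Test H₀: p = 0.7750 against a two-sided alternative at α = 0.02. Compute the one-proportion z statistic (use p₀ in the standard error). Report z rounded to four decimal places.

z = 2.6910

p̂ = 455/553 ≈ 0.8227848.
Under H₀, SE = √(0.775·0.225/553) = √(0.000315325) = 0.0177574.
z = (0.8227848 − 0.775)/0.0177574 = 0.0477848/0.0177574 = 2.6910.
Two-sided p-value ≈ 2·Φ(−2.691) = 0.0071; since p < α = 0.02, reject H₀.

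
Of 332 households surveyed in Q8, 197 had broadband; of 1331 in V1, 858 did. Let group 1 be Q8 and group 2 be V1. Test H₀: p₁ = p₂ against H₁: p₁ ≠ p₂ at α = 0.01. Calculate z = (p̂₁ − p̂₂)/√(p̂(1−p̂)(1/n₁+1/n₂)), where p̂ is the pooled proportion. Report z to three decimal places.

p̂₁ = 197/332 = 0.59337, p̂₂ = 858/1331 = 0.64463.
Pooled p̂ = (197+858)/(332+1331) = 1055/1663 = 0.63440.
SE = √(p̂(1−p̂)(1/n₁+1/n₂)) = √(0.63440·0.36560·0.00376336) = √(0.000872866) = 0.02954.
z = (0.59337 − 0.64463)/0.02954 = -0.05126/0.02954 = -1.735.
Two-sided p-value ≈ 2·Φ(−1.735) = 0.0828; since p > α = 0.01, fail to reject H₀.

z = -1.735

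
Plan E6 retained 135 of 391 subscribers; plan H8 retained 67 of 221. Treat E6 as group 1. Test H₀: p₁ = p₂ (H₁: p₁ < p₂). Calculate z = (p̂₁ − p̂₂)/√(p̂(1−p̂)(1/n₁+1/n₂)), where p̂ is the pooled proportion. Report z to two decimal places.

z = 1.06

p̂₁ = 135/391 = 0.3453, p̂₂ = 67/221 = 0.3032.
Pooled p̂ = (135+67)/(391+221) = 202/612 = 0.3301.
SE = √(0.221122 × 0.00708243) = 0.0396.
z = (0.3453 − 0.3032)/0.0396 = 0.0421/0.0396 = 1.06.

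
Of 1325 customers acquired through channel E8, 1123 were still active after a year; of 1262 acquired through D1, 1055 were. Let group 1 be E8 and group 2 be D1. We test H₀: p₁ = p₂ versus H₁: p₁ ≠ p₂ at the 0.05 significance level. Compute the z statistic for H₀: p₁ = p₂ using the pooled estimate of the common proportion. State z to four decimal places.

p̂₁ = 1123/1325 = 0.847547, p̂₂ = 1055/1262 = 0.835975.
Pooled p̂ = (1123+1055)/(1325+1262) = 2178/2587 = 0.841902.
SE = √(p̂(1−p̂)(1/n₁+1/n₂)) = √(0.841902·0.158098·0.00154711) = √(0.000205925) = 0.014350.
z = (0.847547 − 0.835975)/0.014350 = 0.011572/0.014350 = 0.8064.
Two-sided p-value ≈ 2·Φ(−0.806) = 0.4200; since p > α = 0.05, fail to reject H₀.

z = 0.8064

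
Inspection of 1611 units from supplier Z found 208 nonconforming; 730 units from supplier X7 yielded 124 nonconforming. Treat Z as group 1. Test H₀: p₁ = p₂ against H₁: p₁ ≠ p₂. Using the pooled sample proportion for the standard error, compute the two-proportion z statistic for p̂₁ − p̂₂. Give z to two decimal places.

z = -2.62

p̂₁ = 208/1611 = 0.1291, p̂₂ = 124/730 = 0.1699.
Pooled p̂ = (208+124)/(1611+730) = 332/2341 = 0.1418.
SE = √(0.121707 × 0.0019906) = 0.0156.
z = (0.1291 − 0.1699)/0.0156 = -0.0408/0.0156 = -2.62.
Two-sided p-value ≈ 2·Φ(−2.618) = 0.0088.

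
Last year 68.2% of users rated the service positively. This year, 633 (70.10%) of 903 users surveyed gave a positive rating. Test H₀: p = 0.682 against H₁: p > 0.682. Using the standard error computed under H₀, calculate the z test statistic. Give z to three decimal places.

z = 1.226

p̂ = 633/903 = 0.70100.
SE = √(p₀(1−p₀)/n) = √(0.21688/903) = 0.01550.
z = (0.70100 − 0.682)/0.01550 = 0.01900/0.01550 = 1.226.
p-value = P(Z > 1.226) ≈ 0.1101.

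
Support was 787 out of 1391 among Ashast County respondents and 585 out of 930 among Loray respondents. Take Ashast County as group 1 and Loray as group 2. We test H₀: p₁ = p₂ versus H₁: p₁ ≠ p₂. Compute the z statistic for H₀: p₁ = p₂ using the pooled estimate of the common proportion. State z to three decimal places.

p̂₁ = 787/1391 = 0.565780, p̂₂ = 585/930 = 0.629032.
Pooled p̂ = (787+585)/(1391+930) = 1372/2321 = 0.591125.
SE = √(p̂(1−p̂)(1/n₁+1/n₂)) = √(0.591125·0.408875·0.00179418) = √(0.000433646) = 0.020824.
z = (0.565780 − 0.629032)/0.020824 = -0.063252/0.020824 = -3.037.
Two-sided p-value ≈ 2·Φ(−3.037) = 0.0024.

z = -3.037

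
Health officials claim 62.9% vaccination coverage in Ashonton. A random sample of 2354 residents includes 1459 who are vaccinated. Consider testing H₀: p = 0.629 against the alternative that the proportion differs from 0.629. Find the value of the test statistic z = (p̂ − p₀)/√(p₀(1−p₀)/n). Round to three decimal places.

p̂ = 1459/2354 ≈ 0.61980.
Standard error under H₀: √(0.629×0.371/2354) = 0.00996.
z = (0.61980 − 0.629)/0.00996 = -0.00920/0.00996 = -0.924.

z = -0.924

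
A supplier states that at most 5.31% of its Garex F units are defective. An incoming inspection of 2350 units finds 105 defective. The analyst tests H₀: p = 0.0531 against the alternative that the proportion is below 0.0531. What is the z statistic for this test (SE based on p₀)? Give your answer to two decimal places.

p̂ = 105/2350 = 0.04468.
Under H₀, SE = √(0.0531·0.9469/2350) = √(2.13959e-05) = 0.00463.
z = (0.04468 − 0.0531)/0.00463 = -0.00842/0.00463 = -1.82.

z = -1.82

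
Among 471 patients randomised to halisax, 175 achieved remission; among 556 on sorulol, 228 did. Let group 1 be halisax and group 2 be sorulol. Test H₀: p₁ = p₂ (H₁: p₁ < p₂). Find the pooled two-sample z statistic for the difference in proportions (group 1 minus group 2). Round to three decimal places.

p̂₁ = 175/471 = 0.37155, p̂₂ = 228/556 = 0.41007.
Pooled p̂ = (175+228)/(471+556) = 403/1027 = 0.39241.
SE = √(p̂(1−p̂)(1/n₁+1/n₂)) = √(0.39241·0.60759·0.0039217) = √(0.000935026) = 0.03058.
z = (0.37155 − 0.41007)/0.03058 = -0.03852/0.03058 = -1.260.

z = -1.260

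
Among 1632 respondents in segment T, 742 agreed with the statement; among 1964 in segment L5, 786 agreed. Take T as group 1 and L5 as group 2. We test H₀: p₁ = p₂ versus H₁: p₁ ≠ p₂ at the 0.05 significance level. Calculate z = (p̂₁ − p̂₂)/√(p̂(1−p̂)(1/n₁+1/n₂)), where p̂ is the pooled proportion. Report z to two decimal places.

p̂₁ = 742/1632 = 0.45466, p̂₂ = 786/1964 = 0.40020.
Pooled p̂ = (742+786)/(1632+1964) = 1528/3596 = 0.42492.
SE = √(0.244362 × 0.00112191) = 0.01656.
z = (0.45466 − 0.40020)/0.01656 = 0.05446/0.01656 = 3.29.
p-value = 2·P(Z > 3.289) ≈ 0.0010; since p < α = 0.05, reject H₀.

z = 3.29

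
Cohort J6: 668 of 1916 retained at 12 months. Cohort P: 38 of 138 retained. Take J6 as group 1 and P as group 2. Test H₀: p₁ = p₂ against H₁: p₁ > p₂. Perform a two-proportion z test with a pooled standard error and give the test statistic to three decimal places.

z = 1.751

p̂₁ = 668/1916 ≈ 0.34864, p̂₂ = 38/138 ≈ 0.27536.
Pooled p̂ = (668+38)/(1916+138) = 706/2054 = 0.34372.
SE = √(p̂(1−p̂)(1/n₁+1/n₂)) = √(0.34372·0.65628·0.0077683) = √(0.00175234) = 0.04186.
z = (0.34864 − 0.27536)/0.04186 = 0.07328/0.04186 = 1.751.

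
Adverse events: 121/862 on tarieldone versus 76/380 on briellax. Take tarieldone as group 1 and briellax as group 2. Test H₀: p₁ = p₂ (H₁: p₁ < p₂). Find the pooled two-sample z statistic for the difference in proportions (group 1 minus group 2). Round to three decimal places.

z = -2.651

p̂₁ = 121/862 ≈ 0.14037, p̂₂ = 76/380 ≈ 0.20000.
Pooled p̂ = (121+76)/(862+380) = 197/1242 = 0.15862.
SE = √(0.133456 × 0.00379167) = 0.02249.
z = (0.14037 − 0.20000)/0.02249 = -0.05963/0.02249 = -2.651.
p-value = P(Z < -2.651) ≈ 0.0040.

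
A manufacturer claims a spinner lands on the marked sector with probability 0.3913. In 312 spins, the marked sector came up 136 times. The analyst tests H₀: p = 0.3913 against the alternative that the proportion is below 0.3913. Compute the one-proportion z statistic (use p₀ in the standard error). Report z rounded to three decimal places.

p̂ = 136/312 ≈ 0.43590.
Under H₀, SE = √(0.3913·0.6087/312) = √(0.000763411) = 0.02763.
z = (0.43590 − 0.3913)/0.02763 = 0.04460/0.02763 = 1.614.
p-value = P(Z < 1.614) ≈ 0.9467.

z = 1.614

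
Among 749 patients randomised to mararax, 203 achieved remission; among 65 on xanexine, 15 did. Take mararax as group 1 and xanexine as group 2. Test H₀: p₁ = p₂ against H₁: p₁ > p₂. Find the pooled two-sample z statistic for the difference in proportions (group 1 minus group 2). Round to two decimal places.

p̂₁ = 203/749 = 0.2710, p̂₂ = 15/65 = 0.2308.
Pooled p̂ = (203+15)/(749+65) = 218/814 = 0.2678.
SE = √(p̂(1−p̂)(1/n₁+1/n₂)) = √(0.2678·0.7322·0.0167197) = √(0.00327856) = 0.0573.
z = (0.2710 − 0.2308)/0.0573 = 0.0402/0.0573 = 0.70.

z = 0.70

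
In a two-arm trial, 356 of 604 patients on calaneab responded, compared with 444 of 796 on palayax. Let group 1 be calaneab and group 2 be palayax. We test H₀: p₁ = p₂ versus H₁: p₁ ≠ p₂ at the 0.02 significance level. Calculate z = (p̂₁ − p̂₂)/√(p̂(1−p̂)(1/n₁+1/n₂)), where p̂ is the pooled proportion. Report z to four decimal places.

p̂₁ = 356/604 = 0.589404, p̂₂ = 444/796 = 0.557789.
Pooled p̂ = (356+444)/(604+796) = 800/1400 = 0.571429.
SE = √(p̂(1−p̂)(1/n₁+1/n₂)) = √(0.571429·0.428571·0.00291191) = √(0.000713121) = 0.026704.
z = (0.589404 − 0.557789)/0.026704 = 0.031615/0.026704 = 1.1839.
Two-sided p-value ≈ 2·Φ(−1.184) = 0.2365; since p > α = 0.02, fail to reject H₀.

z = 1.1839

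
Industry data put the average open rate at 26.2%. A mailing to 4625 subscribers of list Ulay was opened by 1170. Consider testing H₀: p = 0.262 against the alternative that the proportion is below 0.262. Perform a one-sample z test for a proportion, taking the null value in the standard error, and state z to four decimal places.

z = -1.3961

p̂ = 1170/4625 ≈ 0.252973.
Standard error under H₀: √(0.262×0.738/4625) = 0.006466.
z = (0.252973 − 0.262)/0.006466 = -0.009027/0.006466 = -1.3961.
p-value = P(Z < -1.396) ≈ 0.0813.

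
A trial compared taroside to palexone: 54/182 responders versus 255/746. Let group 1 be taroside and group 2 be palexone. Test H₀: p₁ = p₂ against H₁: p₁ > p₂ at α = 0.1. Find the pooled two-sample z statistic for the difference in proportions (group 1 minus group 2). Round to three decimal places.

z = -1.158

p̂₁ = 54/182 = 0.29670, p̂₂ = 255/746 = 0.34182.
Pooled p̂ = (54+255)/(182+746) = 309/928 = 0.33297.
SE = √(p̂(1−p̂)(1/n₁+1/n₂)) = √(0.33297·0.66703·0.00683499) = √(0.00151807) = 0.03896.
z = (0.29670 − 0.34182)/0.03896 = -0.04512/0.03896 = -1.158.
p-value = P(Z > -1.158) ≈ 0.8766; since p > α = 0.1, fail to reject H₀.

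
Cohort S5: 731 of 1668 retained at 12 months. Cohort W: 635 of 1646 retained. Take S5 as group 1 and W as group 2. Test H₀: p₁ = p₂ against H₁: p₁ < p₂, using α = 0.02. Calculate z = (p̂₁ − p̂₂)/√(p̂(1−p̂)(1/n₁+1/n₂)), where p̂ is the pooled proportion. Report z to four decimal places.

z = 3.0679

p̂₁ = 731/1668 ≈ 0.438249, p̂₂ = 635/1646 ≈ 0.385784.
Pooled p̂ = (731+635)/(1668+1646) = 1366/3314 = 0.412191.
SE = √(p̂(1−p̂)(1/n₁+1/n₂)) = √(0.412191·0.587809·0.00120705) = √(0.000292456) = 0.017101.
z = (0.438249 − 0.385784)/0.017101 = 0.052465/0.017101 = 3.0679.
p-value = P(Z < 3.068) ≈ 0.9989, so at α = 0.02 we fail to reject H₀.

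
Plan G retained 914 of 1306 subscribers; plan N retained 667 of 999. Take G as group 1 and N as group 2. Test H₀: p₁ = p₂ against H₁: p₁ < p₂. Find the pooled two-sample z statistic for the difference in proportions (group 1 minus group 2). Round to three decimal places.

p̂₁ = 914/1306 ≈ 0.69985, p̂₂ = 667/999 ≈ 0.66767.
Pooled p̂ = (914+667)/(1306+999) = 1581/2305 = 0.68590.
SE = √(0.215441 × 0.0017667) = 0.01951.
z = (0.69985 − 0.66767)/0.01951 = 0.03218/0.01951 = 1.649.

z = 1.649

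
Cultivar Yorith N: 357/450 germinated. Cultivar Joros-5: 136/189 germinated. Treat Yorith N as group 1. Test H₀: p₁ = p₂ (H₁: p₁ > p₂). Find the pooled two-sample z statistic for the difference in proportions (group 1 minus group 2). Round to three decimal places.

z = 2.027

p̂₁ = 357/450 ≈ 0.79333, p̂₂ = 136/189 ≈ 0.71958.
Pooled p̂ = (357+136)/(450+189) = 493/639 = 0.77152.
SE = √(0.176278 × 0.00751323) = 0.03639.
z = (0.79333 − 0.71958)/0.03639 = 0.07375/0.03639 = 2.027.
p-value = P(Z > 2.027) ≈ 0.0213.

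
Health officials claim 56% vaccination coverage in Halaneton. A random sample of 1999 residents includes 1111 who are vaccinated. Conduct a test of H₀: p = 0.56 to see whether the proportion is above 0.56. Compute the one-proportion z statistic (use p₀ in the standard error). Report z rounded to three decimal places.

p̂ = 1111/1999 ≈ 0.55578.
Under H₀, SE = √(0.56·0.44/1999) = √(0.000123262) = 0.01110.
z = (0.55578 − 0.56)/0.01110 = -0.00422/0.01110 = -0.380.
p-value = P(Z > -0.380) ≈ 0.6481.

z = -0.380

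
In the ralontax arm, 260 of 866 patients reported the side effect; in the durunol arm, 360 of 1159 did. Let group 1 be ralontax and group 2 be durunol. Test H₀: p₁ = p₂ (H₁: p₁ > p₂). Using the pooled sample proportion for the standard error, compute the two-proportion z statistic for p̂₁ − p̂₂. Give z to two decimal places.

p̂₁ = 260/866 ≈ 0.3002, p̂₂ = 360/1159 ≈ 0.3106.
Pooled p̂ = (260+360)/(866+1159) = 620/2025 = 0.3062.
SE = √(p̂(1−p̂)(1/n₁+1/n₂)) = √(0.3062·0.6938·0.00201755) = √(0.00042859) = 0.0207.
z = (0.3002 − 0.3106)/0.0207 = -0.0104/0.0207 = -0.50.
p-value = P(Z > -0.501) ≈ 0.6920.

z = -0.50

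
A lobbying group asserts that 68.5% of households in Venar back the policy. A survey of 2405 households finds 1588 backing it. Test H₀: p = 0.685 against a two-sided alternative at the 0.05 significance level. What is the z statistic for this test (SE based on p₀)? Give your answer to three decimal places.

p̂ = 1588/2405 ≈ 0.66029.
Under H₀, SE = √(0.685·0.315/2405) = √(8.97193e-05) = 0.00947.
z = (0.66029 − 0.685)/0.00947 = -0.02471/0.00947 = -2.609.
p-value = 2·P(Z > 2.609) ≈ 0.0091. With α = 0.05, reject H₀.

z = -2.609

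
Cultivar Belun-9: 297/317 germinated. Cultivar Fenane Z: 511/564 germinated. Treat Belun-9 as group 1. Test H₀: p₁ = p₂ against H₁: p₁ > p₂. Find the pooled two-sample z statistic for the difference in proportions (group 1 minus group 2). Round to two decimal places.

z = 1.60

p̂₁ = 297/317 = 0.93691, p̂₂ = 511/564 = 0.90603.
Pooled p̂ = (297+511)/(317+564) = 808/881 = 0.91714.
SE = √(p̂(1−p̂)(1/n₁+1/n₂)) = √(0.91714·0.08286·0.00492762) = √(0.000374473) = 0.01935.
z = (0.93691 − 0.90603)/0.01935 = 0.03088/0.01935 = 1.60.
p-value = P(Z > 1.596) ≈ 0.0553.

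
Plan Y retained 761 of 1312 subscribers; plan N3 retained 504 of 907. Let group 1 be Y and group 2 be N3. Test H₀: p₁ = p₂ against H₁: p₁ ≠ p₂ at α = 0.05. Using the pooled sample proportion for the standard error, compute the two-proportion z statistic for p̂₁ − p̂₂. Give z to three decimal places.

p̂₁ = 761/1312 ≈ 0.58003, p̂₂ = 504/907 ≈ 0.55568.
Pooled p̂ = (761+504)/(1312+907) = 1265/2219 = 0.57008.
SE = √(p̂(1−p̂)(1/n₁+1/n₂)) = √(0.57008·0.42992·0.00186473) = √(0.000457026) = 0.02138.
z = (0.58003 − 0.55568)/0.02138 = 0.02435/0.02138 = 1.139.
p-value = 2·P(Z > 1.139) ≈ 0.2547. With α = 0.05, fail to reject H₀.

z = 1.139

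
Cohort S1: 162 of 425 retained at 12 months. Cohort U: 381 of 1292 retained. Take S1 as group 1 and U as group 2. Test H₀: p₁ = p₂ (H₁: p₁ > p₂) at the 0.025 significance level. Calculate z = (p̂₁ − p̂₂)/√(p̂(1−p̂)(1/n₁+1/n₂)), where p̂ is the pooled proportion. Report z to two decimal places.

z = 3.32

p̂₁ = 162/425 ≈ 0.3812, p̂₂ = 381/1292 ≈ 0.2949.
Pooled p̂ = (162+381)/(425+1292) = 543/1717 = 0.3162.
SE = √(0.216236 × 0.00312693) = 0.0260.
z = (0.3812 − 0.2949)/0.0260 = 0.0863/0.0260 = 3.32.
p-value = P(Z > 3.318) ≈ 0.0005, so at α = 0.025 we reject H₀.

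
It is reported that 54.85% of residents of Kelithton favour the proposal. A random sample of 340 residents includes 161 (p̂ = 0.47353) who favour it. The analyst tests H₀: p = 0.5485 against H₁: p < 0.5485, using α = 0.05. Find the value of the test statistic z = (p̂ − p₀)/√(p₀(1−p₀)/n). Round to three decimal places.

p̂ = 161/340 = 0.47353.
Standard error under H₀: √(0.5485×0.4515/340) = 0.02699.
z = (0.47353 − 0.5485)/0.02699 = -0.07497/0.02699 = -2.778.
p-value = P(Z < -2.778) ≈ 0.0027. With α = 0.05, reject H₀.

z = -2.778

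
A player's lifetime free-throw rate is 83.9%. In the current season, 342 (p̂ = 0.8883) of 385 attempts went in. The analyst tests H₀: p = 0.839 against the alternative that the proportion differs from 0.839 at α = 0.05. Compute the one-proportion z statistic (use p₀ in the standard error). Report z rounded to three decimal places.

z = 2.633

p̂ = 342/385 = 0.88831.
Standard error under H₀: √(0.839×0.161/385) = 0.01873.
z = (0.88831 − 0.839)/0.01873 = 0.04931/0.01873 = 2.633.
Two-sided p-value ≈ 2·Φ(−2.633) = 0.0085, so at α = 0.05 we reject H₀.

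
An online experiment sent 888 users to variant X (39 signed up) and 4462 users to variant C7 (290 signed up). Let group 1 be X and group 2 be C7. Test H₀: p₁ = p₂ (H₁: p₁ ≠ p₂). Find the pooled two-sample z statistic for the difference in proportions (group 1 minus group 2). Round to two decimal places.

p̂₁ = 39/888 ≈ 0.04392, p̂₂ = 290/4462 ≈ 0.06499.
Pooled p̂ = (39+290)/(888+4462) = 329/5350 = 0.06150.
SE = √(0.0577137 × 0.00135024) = 0.00883.
z = (0.04392 − 0.06499)/0.00883 = -0.02107/0.00883 = -2.39.

z = -2.39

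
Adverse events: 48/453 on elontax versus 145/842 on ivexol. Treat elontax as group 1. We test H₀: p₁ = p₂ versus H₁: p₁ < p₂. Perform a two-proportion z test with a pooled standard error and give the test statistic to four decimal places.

z = -3.1926

p̂₁ = 48/453 = 0.105960, p̂₂ = 145/842 = 0.172209.
Pooled p̂ = (48+145)/(453+842) = 193/1295 = 0.149035.
SE = √(0.126823 × 0.00339515) = 0.020751.
z = (0.105960 − 0.172209)/0.020751 = -0.066249/0.020751 = -3.1926.
p-value = P(Z < -3.193) ≈ 0.0007.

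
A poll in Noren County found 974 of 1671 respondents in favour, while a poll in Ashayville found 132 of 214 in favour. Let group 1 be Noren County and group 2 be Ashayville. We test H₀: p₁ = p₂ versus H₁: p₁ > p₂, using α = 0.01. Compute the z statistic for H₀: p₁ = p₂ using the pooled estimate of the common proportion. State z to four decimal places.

z = -0.9493

p̂₁ = 974/1671 = 0.5828845, p̂₂ = 132/214 = 0.6168224.
Pooled p̂ = (974+132)/(1671+214) = 1106/1885 = 0.5867374.
SE = √(0.242477 × 0.00527134) = 0.0357516.
z = (0.5828845 − 0.6168224)/0.0357516 = -0.0339379/0.0357516 = -0.9493.
p-value = P(Z > -0.949) ≈ 0.8288. With α = 0.01, fail to reject H₀.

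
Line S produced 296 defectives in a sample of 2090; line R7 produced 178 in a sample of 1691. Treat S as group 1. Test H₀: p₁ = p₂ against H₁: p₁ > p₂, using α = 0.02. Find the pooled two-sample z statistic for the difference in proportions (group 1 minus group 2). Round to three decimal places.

z = 3.357

p̂₁ = 296/2090 ≈ 0.141627, p̂₂ = 178/1691 ≈ 0.105263.
Pooled p̂ = (296+178)/(2090+1691) = 474/3781 = 0.125364.
SE = √(p̂(1−p̂)(1/n₁+1/n₂)) = √(0.125364·0.874636·0.00106983) = √(0.000117305) = 0.010831.
z = (0.141627 − 0.105263)/0.010831 = 0.036364/0.010831 = 3.357.
p-value = P(Z > 3.357) ≈ 0.0004; since p < α = 0.02, reject H₀.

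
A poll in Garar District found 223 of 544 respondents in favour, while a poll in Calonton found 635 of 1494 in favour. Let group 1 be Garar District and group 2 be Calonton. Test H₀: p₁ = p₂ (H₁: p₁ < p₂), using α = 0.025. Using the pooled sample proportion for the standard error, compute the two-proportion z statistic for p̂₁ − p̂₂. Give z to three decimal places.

p̂₁ = 223/544 = 0.40993, p̂₂ = 635/1494 = 0.42503.
Pooled p̂ = (223+635)/(544+1494) = 858/2038 = 0.42100.
SE = √(p̂(1−p̂)(1/n₁+1/n₂)) = √(0.42100·0.57900·0.00250758) = √(0.000611245) = 0.02472.
z = (0.40993 − 0.42503)/0.02472 = -0.01510/0.02472 = -0.611.
p-value = P(Z < -0.611) ≈ 0.2706; since p > α = 0.025, fail to reject H₀.

z = -0.611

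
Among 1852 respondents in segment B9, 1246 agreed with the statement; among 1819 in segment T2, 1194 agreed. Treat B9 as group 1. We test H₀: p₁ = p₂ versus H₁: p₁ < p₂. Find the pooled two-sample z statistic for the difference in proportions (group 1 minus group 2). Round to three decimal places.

p̂₁ = 1246/1852 ≈ 0.672786, p̂₂ = 1194/1819 ≈ 0.656405.
Pooled p̂ = (1246+1194)/(1852+1819) = 2440/3671 = 0.664669.
SE = √(p̂(1−p̂)(1/n₁+1/n₂)) = √(0.664669·0.335331·0.00108971) = √(0.000242879) = 0.015585.
z = (0.672786 − 0.656405)/0.015585 = 0.016381/0.015585 = 1.051.
p-value = P(Z < 1.051) ≈ 0.8534.

z = 1.051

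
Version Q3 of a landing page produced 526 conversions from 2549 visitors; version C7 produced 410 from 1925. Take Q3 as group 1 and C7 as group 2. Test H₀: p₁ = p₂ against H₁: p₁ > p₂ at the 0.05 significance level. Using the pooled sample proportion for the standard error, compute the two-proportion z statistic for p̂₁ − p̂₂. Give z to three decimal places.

p̂₁ = 526/2549 = 0.20636, p̂₂ = 410/1925 = 0.21299.
Pooled p̂ = (526+410)/(2549+1925) = 936/4474 = 0.20921.
SE = √(p̂(1−p̂)(1/n₁+1/n₂)) = √(0.20921·0.79079·0.000911791) = √(0.000150847) = 0.01228.
z = (0.20636 − 0.21299)/0.01228 = -0.00663/0.01228 = -0.540.
p-value = P(Z > -0.540) ≈ 0.7054. With α = 0.05, fail to reject H₀.

z = -0.540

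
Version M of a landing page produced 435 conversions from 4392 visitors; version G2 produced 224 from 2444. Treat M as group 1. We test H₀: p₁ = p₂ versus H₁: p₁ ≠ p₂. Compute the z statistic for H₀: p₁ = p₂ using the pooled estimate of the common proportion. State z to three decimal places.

z = 0.992

p̂₁ = 435/4392 = 0.09904, p̂₂ = 224/2444 = 0.09165.
Pooled p̂ = (435+224)/(4392+2444) = 659/6836 = 0.09640.
SE = √(0.0871082 × 0.000636852) = 0.00745.
z = (0.09904 − 0.09165)/0.00745 = 0.00739/0.00745 = 0.992.
Two-sided p-value ≈ 2·Φ(−0.992) = 0.3211.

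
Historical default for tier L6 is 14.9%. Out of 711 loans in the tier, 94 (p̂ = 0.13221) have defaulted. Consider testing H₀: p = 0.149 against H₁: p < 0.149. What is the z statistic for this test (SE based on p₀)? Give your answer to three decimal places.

z = -1.257

p̂ = 94/711 = 0.132208.
Under H₀, SE = √(0.149·0.851/711) = √(0.000178339) = 0.013354.
z = (0.132208 − 0.149)/0.013354 = -0.016792/0.013354 = -1.257.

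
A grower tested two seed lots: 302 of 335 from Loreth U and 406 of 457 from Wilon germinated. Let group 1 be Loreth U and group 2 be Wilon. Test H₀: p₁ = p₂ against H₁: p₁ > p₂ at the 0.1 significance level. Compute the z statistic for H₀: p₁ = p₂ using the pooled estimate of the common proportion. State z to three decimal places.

z = 0.591

p̂₁ = 302/335 = 0.90149, p̂₂ = 406/457 = 0.88840.
Pooled p̂ = (302+406)/(335+457) = 708/792 = 0.89394.
SE = √(p̂(1−p̂)(1/n₁+1/n₂)) = √(0.89394·0.10606·0.00517326) = √(0.000490486) = 0.02215.
z = (0.90149 − 0.88840)/0.02215 = 0.01309/0.02215 = 0.591.
p-value = P(Z > 0.591) ≈ 0.2772, so at α = 0.1 we fail to reject H₀.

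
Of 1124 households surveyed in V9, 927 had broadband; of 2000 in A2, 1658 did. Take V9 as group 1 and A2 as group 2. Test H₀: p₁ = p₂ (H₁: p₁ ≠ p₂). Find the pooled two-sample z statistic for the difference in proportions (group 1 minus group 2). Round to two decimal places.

p̂₁ = 927/1124 = 0.8247, p̂₂ = 1658/2000 = 0.8290.
Pooled p̂ = (927+1658)/(1124+2000) = 2585/3124 = 0.8275.
SE = √(p̂(1−p̂)(1/n₁+1/n₂)) = √(0.8275·0.1725·0.00138968) = √(0.0001984) = 0.0141.
z = (0.8247 − 0.8290)/0.0141 = -0.0043/0.0141 = -0.30.

z = -0.30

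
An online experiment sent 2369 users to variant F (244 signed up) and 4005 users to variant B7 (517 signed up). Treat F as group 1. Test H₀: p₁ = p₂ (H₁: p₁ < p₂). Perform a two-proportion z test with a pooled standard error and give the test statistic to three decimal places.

z = -3.105

p̂₁ = 244/2369 ≈ 0.102997, p̂₂ = 517/4005 ≈ 0.129089.
Pooled p̂ = (244+517)/(2369+4005) = 761/6374 = 0.119391.
SE = √(0.105137 × 0.000671807) = 0.008404.
z = (0.102997 − 0.129089)/0.008404 = -0.026092/0.008404 = -3.105.
p-value = P(Z < -3.105) ≈ 0.0010.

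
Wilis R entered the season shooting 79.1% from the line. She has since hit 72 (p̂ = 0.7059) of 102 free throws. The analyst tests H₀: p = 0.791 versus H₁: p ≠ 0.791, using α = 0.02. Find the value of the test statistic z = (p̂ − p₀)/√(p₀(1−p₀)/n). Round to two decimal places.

z = -2.11

p̂ = 72/102 = 0.7059.
SE = √(p₀(1−p₀)/n) = √(0.16532/102) = 0.0403.
z = (0.7059 − 0.791)/0.0403 = -0.0851/0.0403 = -2.11.
Two-sided p-value ≈ 2·Φ(−2.114) = 0.0345. With α = 0.02, fail to reject H₀.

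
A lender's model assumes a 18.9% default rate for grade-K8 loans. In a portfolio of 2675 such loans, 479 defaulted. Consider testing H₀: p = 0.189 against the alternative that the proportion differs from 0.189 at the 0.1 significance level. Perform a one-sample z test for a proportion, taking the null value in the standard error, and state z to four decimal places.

p̂ = 479/2675 = 0.179065.
Standard error under H₀: √(0.189×0.811/2675) = 0.007570.
z = (0.179065 − 0.189)/0.007570 = -0.009935/0.007570 = -1.3124.
p-value = 2·P(Z > 1.312) ≈ 0.1894. With α = 0.1, fail to reject H₀.

z = -1.3124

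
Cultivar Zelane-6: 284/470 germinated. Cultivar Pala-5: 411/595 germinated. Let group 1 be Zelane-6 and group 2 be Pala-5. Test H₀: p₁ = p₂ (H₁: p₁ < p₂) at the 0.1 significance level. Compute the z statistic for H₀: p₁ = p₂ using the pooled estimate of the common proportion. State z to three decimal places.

p̂₁ = 284/470 = 0.60426, p̂₂ = 411/595 = 0.69076.
Pooled p̂ = (284+411)/(470+595) = 695/1065 = 0.65258.
SE = √(p̂(1−p̂)(1/n₁+1/n₂)) = √(0.65258·0.34742·0.00380833) = √(0.00086342) = 0.02938.
z = (0.60426 − 0.69076)/0.02938 = -0.08650/0.02938 = -2.944.
p-value = P(Z < -2.944) ≈ 0.0016. With α = 0.1, reject H₀.

z = -2.944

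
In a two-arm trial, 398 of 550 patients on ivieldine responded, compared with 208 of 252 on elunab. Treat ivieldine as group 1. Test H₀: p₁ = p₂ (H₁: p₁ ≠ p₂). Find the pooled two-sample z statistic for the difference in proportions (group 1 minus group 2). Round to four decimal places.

z = -3.1130

p̂₁ = 398/550 ≈ 0.723636, p̂₂ = 208/252 ≈ 0.825397.
Pooled p̂ = (398+208)/(550+252) = 606/802 = 0.755611.
SE = √(0.184663 × 0.00578644) = 0.032689.
z = (0.723636 − 0.825397)/0.032689 = -0.101761/0.032689 = -3.1130.
Two-sided p-value ≈ 2·Φ(−3.113) = 0.0019.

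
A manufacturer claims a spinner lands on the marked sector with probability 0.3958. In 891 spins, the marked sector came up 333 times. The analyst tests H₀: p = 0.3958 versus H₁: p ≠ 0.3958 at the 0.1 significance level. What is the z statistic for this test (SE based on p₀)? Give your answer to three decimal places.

p̂ = 333/891 ≈ 0.37374.
Under H₀, SE = √(0.3958·0.6042/891) = √(0.000268398) = 0.01638.
z = (0.37374 − 0.3958)/0.01638 = -0.02206/0.01638 = -1.347.
p-value = 2·P(Z > 1.347) ≈ 0.1781. With α = 0.1, fail to reject H₀.

z = -1.347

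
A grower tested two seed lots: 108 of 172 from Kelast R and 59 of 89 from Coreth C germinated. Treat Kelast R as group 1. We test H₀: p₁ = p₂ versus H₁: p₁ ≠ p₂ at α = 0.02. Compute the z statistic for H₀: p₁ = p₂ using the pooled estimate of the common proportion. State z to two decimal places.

z = -0.56

p̂₁ = 108/172 ≈ 0.6279, p̂₂ = 59/89 ≈ 0.6629.
Pooled p̂ = (108+59)/(172+89) = 167/261 = 0.6398.
SE = √(0.230443 × 0.0170499) = 0.0627.
z = (0.6279 − 0.6629)/0.0627 = -0.0350/0.0627 = -0.56.
Two-sided p-value ≈ 2·Φ(−0.559) = 0.5764; since p > α = 0.02, fail to reject H₀.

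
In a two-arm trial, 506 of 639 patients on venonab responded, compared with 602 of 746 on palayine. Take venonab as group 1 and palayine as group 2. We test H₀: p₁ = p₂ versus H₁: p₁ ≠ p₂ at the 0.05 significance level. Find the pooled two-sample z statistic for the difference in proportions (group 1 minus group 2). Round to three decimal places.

p̂₁ = 506/639 ≈ 0.79186, p̂₂ = 602/746 ≈ 0.80697.
Pooled p̂ = (506+602)/(639+746) = 1108/1385 = 0.80000.
SE = √(p̂(1−p̂)(1/n₁+1/n₂)) = √(0.80000·0.20000·0.00290543) = √(0.000464868) = 0.02156.
z = (0.79186 − 0.80697)/0.02156 = -0.01511/0.02156 = -0.701.
p-value = 2·P(Z > 0.701) ≈ 0.4835. With α = 0.05, fail to reject H₀.

z = -0.701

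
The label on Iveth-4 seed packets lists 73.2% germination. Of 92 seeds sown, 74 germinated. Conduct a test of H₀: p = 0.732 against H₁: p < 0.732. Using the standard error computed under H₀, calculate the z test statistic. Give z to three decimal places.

p̂ = 74/92 ≈ 0.80435.
Standard error under H₀: √(0.732×0.268/92) = 0.04618.
z = (0.80435 − 0.732)/0.04618 = 0.07235/0.04618 = 1.567.

z = 1.567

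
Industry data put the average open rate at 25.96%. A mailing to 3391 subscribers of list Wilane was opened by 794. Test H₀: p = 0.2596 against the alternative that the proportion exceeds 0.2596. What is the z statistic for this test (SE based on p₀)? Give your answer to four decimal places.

z = -3.3805

p̂ = 794/3391 ≈ 0.2341492.
SE = √(p₀(1−p₀)/n) = √(0.19221/3391) = 0.0075287.
z = (0.2341492 − 0.2596)/0.0075287 = -0.0254508/0.0075287 = -3.3805.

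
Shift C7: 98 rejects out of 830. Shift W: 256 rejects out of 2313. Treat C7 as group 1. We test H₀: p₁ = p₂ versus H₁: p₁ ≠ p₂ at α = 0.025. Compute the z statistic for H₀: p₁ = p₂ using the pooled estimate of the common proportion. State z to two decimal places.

p̂₁ = 98/830 ≈ 0.1181, p̂₂ = 256/2313 ≈ 0.1107.
Pooled p̂ = (98+256)/(830+2313) = 354/3143 = 0.1126.
SE = √(0.0999454 × 0.00163716) = 0.0128.
z = (0.1181 − 0.1107)/0.0128 = 0.0074/0.0128 = 0.58.
p-value = 2·P(Z > 0.578) ≈ 0.5633; since p > α = 0.025, fail to reject H₀.

z = 0.58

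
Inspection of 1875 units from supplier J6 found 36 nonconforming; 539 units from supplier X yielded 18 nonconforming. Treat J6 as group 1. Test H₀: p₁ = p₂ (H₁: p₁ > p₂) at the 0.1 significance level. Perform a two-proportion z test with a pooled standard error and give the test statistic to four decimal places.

z = -1.9640

p̂₁ = 36/1875 = 0.01920000, p̂₂ = 18/539 = 0.03339518.
Pooled p̂ = (36+18)/(1875+539) = 54/2414 = 0.02236951.
SE = √(p̂(1−p̂)(1/n₁+1/n₂)) = √(0.02236951·0.97763049·0.00238862) = √(5.2237e-05) = 0.00722752.
z = (0.01920000 − 0.03339518)/0.00722752 = -0.01419518/0.00722752 = -1.9640.
p-value = P(Z > -1.964) ≈ 0.9752, so at α = 0.1 we fail to reject H₀.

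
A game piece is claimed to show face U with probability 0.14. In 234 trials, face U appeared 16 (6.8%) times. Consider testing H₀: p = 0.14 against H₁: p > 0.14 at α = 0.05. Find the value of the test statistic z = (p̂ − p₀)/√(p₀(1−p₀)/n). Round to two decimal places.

p̂ = 16/234 ≈ 0.06838.
SE = √(p₀(1−p₀)/n) = √(0.1204/234) = 0.02268.
z = (0.06838 − 0.14)/0.02268 = -0.07162/0.02268 = -3.16.
p-value = P(Z > -3.158) ≈ 0.9992, so at α = 0.05 we fail to reject H₀.

z = -3.16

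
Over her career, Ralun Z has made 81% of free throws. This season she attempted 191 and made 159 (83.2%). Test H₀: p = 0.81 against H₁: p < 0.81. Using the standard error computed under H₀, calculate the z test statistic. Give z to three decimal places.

p̂ = 159/191 = 0.83246.
SE = √(p₀(1−p₀)/n) = √(0.1539/191) = 0.02839.
z = (0.83246 − 0.81)/0.02839 = 0.02246/0.02839 = 0.791.

z = 0.791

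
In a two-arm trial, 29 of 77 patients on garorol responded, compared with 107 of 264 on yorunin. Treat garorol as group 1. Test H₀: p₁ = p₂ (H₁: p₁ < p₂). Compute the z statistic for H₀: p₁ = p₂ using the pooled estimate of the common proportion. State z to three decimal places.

p̂₁ = 29/77 = 0.37662, p̂₂ = 107/264 = 0.40530.
Pooled p̂ = (29+107)/(77+264) = 136/341 = 0.39883.
SE = √(p̂(1−p̂)(1/n₁+1/n₂)) = √(0.39883·0.60117·0.0167749) = √(0.00402202) = 0.06342.
z = (0.37662 − 0.40530)/0.06342 = -0.02868/0.06342 = -0.452.
p-value = P(Z < -0.452) ≈ 0.3256.

z = -0.452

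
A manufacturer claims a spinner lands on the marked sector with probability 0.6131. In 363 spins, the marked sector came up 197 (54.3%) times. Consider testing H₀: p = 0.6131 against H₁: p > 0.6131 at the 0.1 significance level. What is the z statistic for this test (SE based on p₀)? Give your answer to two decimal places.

p̂ = 197/363 = 0.5427.
SE = √(p₀(1−p₀)/n) = √(0.23721/363) = 0.0256.
z = (0.5427 − 0.6131)/0.0256 = -0.0704/0.0256 = -2.75.
p-value = P(Z > -2.754) ≈ 0.9971, so at α = 0.1 we fail to reject H₀.

z = -2.75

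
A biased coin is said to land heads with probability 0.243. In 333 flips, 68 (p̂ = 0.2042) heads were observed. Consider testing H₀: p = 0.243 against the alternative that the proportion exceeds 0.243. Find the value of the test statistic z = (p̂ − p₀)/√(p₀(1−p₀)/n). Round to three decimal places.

p̂ = 68/333 = 0.20420.
Under H₀, SE = √(0.243·0.757/333) = √(0.000552405) = 0.02350.
z = (0.20420 − 0.243)/0.02350 = -0.03880/0.02350 = -1.651.

z = -1.651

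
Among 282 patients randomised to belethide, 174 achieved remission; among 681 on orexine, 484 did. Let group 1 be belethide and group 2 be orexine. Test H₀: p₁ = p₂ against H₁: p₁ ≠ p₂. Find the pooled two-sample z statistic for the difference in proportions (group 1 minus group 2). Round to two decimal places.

p̂₁ = 174/282 = 0.61702, p̂₂ = 484/681 = 0.71072.
Pooled p̂ = (174+484)/(282+681) = 658/963 = 0.68328.
SE = √(0.216408 × 0.00501453) = 0.03294.
z = (0.61702 − 0.71072)/0.03294 = -0.09370/0.03294 = -2.84.
p-value = 2·P(Z > 2.844) ≈ 0.0045.

z = -2.84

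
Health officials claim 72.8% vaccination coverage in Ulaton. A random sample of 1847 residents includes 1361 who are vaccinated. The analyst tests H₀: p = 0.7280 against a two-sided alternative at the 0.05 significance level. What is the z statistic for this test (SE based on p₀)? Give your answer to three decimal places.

z = 0.857

p̂ = 1361/1847 = 0.73687.
SE = √(p₀(1−p₀)/n) = √(0.19802/1847) = 0.01035.
z = (0.73687 − 0.728)/0.01035 = 0.00887/0.01035 = 0.857.
p-value = 2·P(Z > 0.857) ≈ 0.3916; since p > α = 0.05, fail to reject H₀.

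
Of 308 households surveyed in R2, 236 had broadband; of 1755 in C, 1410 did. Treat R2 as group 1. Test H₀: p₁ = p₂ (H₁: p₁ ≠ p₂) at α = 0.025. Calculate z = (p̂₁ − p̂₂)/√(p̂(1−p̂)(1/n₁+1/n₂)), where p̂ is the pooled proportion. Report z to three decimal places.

z = -1.499

p̂₁ = 236/308 = 0.76623, p̂₂ = 1410/1755 = 0.80342.
Pooled p̂ = (236+1410)/(308+1755) = 1646/2063 = 0.79787.
SE = √(0.161275 × 0.00381655) = 0.02481.
z = (0.76623 − 0.80342)/0.02481 = -0.03719/0.02481 = -1.499.
Two-sided p-value ≈ 2·Φ(−1.499) = 0.1339. With α = 0.025, fail to reject H₀.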